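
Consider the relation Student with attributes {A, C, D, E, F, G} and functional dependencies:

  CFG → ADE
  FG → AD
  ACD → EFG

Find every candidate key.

Attribute C never appears on the right-hand side of any dependency, so C must belong to every candidate key.
{C}⁺ = {C}, which is not all of the schema, so we must add further attributes.
{A, C, D}⁺: ACD→EFG adds E, F, G → {A, C, D, E, F, G}. Minimal: {C, D}⁺ = {C, D}; {A, D}⁺ = {A, D}; {A, C}⁺ = {A, C} — none reach the full schema.
{C, F, G}⁺: CFG→ADE adds A, D, E → {A, C, D, E, F, G}. Minimal: {F, G}⁺ = {A, D, F, G}; {C, G}⁺ = {C, G}; {C, F}⁺ = {C, F} — none reach the full schema.
Any other superkey contains one of these as a subset, so there are no further candidate keys.

{A, C, D}, {C, F, G}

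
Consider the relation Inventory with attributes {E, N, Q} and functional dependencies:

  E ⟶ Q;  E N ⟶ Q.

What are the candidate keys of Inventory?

Attributes E, N never appear on any right-hand side, so every candidate key must contain {E, N}.
{E, N}⁺ = {E, N, Q}, which is all of the schema, so {E, N} is the only candidate key.

{E, N}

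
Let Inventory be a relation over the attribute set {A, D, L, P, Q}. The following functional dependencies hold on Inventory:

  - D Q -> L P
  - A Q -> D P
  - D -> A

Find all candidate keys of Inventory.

{A, Q}⁺: AQ→DP adds D, P; DQ→LP adds L → {A, D, L, P, Q}. Minimal: {Q}⁺ = {Q}; {A}⁺ = {A} — none reach the full schema.
{D, Q}⁺: DQ→LP adds L, P; D→A adds A → {A, D, L, P, Q}. Minimal: {Q}⁺ = {Q}; {D}⁺ = {A, D} — none reach the full schema.
Any other superkey contains one of these as a subset, so there are no further candidate keys.

(A, Q), (D, Q)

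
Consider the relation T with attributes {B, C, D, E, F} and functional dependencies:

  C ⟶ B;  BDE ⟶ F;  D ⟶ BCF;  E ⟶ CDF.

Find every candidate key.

Attribute E never appears on the right-hand side of any dependency, so E must belong to every candidate key.
{E}⁺ = {B, C, D, E, F}, which is all of the schema, so {E} is the only candidate key.

{E}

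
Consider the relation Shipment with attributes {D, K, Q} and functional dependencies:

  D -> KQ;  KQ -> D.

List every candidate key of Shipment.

{D}⁺: D→KQ adds K, Q → {D, K, Q}.
{K, Q}⁺: KQ→D adds D → {D, K, Q}.
Any other superkey contains one of these as a subset, so there are no further candidate keys.

{D}; {K, Q}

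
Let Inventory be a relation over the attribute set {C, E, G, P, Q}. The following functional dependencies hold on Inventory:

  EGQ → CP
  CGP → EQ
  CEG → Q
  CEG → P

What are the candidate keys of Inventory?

{C, E, G}, {C, G, P}, {E, G, Q}

Attribute G never appears on the right-hand side of any dependency, so G must belong to every candidate key.
{G}⁺ = {G}, which is not all of the schema, so we must add further attributes.
{C, E, G}⁺: CEG→Q adds Q; CEG→P adds P → {C, E, G, P, Q}.
{C, G, P}⁺: CGP→EQ adds E, Q → {C, E, G, P, Q}.
{E, G, Q}⁺: EGQ→CP adds C, P → {C, E, G, P, Q}.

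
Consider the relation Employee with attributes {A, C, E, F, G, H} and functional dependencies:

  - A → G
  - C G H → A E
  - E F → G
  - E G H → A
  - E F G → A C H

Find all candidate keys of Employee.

{E, F}⁺: EF→G adds G; EFG→ACH adds A, C, H → {A, C, E, F, G, H}.
{A, C, F, H}⁺: A→G adds G; CGH→AE adds E → {A, C, E, F, G, H}.
{C, F, G, H}⁺: CGH→AE adds A, E → {A, C, E, F, G, H}.
Any other superkey contains one of these as a subset, so there are no further candidate keys.

EF, ACFH, CFGH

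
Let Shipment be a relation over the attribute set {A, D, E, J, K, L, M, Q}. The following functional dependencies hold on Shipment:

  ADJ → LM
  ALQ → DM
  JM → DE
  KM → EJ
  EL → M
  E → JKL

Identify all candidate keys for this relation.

(A, E, Q), (A, D, J, Q), (A, J, L, Q), (A, J, M, Q), (A, K, L, Q), (A, K, M, Q)

Attributes A, Q never appear on any right-hand side, so every candidate key must contain {A, Q}.
{A, Q}⁺ = {A, Q}, which is not all of the schema, so we must add further attributes.
{A, E, Q}⁺: E→JKL adds J, K, L; ALQ→DM adds D, M → {A, D, E, J, K, L, M, Q}. Minimal: {E, Q}⁺ = {D, E, J, K, L, M, Q}; {A, Q}⁺ = {A, Q}; {A, E}⁺ = {A, D, E, J, K, L, M} — none reach the full schema.
{A, D, J, Q}⁺: ADJ→LM adds L, M; JM→DE adds E; E→JKL adds K → {A, D, E, J, K, L, M, Q}. Minimal: {D, J, Q}⁺ = {D, J, Q}; {A, J, Q}⁺ = {A, J, Q}; {A, D, Q}⁺ = {A, D, Q}; … — none reach the full schema.
{A, J, L, Q}⁺: ALQ→DM adds D, M; JM→DE adds E; E→JKL adds K → {A, D, E, J, K, L, M, Q}. Minimal: {J, L, Q}⁺ = {J, L, Q}; {A, L, Q}⁺ = {A, D, L, M, Q}; {A, J, Q}⁺ = {A, J, Q}; … — none reach the full schema.
{A, J, M, Q}⁺: JM→DE adds D, E; E→JKL adds K, L → {A, D, E, J, K, L, M, Q}. Minimal: {J, M, Q}⁺ = {D, E, J, K, L, M, Q}; {A, M, Q}⁺ = {A, M, Q}; {A, J, Q}⁺ = {A, J, Q}; … — none reach the full schema.
{A, K, L, Q}⁺: ALQ→DM adds D, M; KM→EJ adds E, J → {A, D, E, J, K, L, M, Q}. Minimal: {K, L, Q}⁺ = {K, L, Q}; {A, L, Q}⁺ = {A, D, L, M, Q}; {A, K, Q}⁺ = {A, K, Q}; … — none reach the full schema.
{A, K, M, Q}⁺: KM→EJ adds E, J; E→JKL adds L; ALQ→DM adds D → {A, D, E, J, K, L, M, Q}. Minimal: {K, M, Q}⁺ = {D, E, J, K, L, M, Q}; {A, M, Q}⁺ = {A, M, Q}; {A, K, Q}⁺ = {A, K, Q}; … — none reach the full schema.
Any other superkey contains one of these as a subset, so there are no further candidate keys.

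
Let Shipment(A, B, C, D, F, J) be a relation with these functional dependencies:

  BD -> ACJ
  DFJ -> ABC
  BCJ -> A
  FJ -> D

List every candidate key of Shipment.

{F, J}, {B, D, F}

Attribute F never appears on the right-hand side of any dependency, so F must belong to every candidate key.
{F}⁺ = {F}, which is not all of the schema, so we must add further attributes.
{F, J}⁺: FJ→D adds D; DFJ→ABC adds A, B, C → {A, B, C, D, F, J}.
{B, D, F}⁺: BD→ACJ adds A, C, J → {A, B, C, D, F, J}.
Any other superkey contains one of these as a subset, so there are no further candidate keys.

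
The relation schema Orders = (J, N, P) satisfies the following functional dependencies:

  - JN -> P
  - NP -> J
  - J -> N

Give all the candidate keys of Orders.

{J}⁺: J→N adds N; JN→P adds P → {J, N, P}.
{N, P}⁺: NP→J adds J → {J, N, P}. Minimal: {P}⁺ = {P}; {N}⁺ = {N} — none reach the full schema.

{J}; {N, P}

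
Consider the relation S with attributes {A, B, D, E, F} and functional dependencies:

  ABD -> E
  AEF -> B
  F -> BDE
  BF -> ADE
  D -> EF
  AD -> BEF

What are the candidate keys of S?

{D}⁺: D→EF adds E, F; F→BDE adds B; BF→ADE adds A → {A, B, D, E, F}.
{F}⁺: F→BDE adds B, D, E; BF→ADE adds A → {A, B, D, E, F}.

(D); (F)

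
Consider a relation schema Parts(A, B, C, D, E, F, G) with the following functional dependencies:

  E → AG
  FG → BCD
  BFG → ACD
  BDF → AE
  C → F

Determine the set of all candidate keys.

{C, E}⁺: E→AG adds A, G; C→F adds F; FG→BCD adds B, D → {A, B, C, D, E, F, G}.
{C, G}⁺: C→F adds F; FG→BCD adds B, D; BFG→ACD adds A; BDF→AE adds E → {A, B, C, D, E, F, G}.
{E, F}⁺: E→AG adds A, G; FG→BCD adds B, C, D → {A, B, C, D, E, F, G}.
{F, G}⁺: FG→BCD adds B, C, D; BFG→ACD adds A; BDF→AE adds E → {A, B, C, D, E, F, G}.
{B, C, D}⁺: C→F adds F; BDF→AE adds A, E; E→AG adds G → {A, B, C, D, E, F, G}.
{B, D, F}⁺: BDF→AE adds A, E; E→AG adds G; FG→BCD adds C → {A, B, C, D, E, F, G}.

CE, CG, EF, FG, BCD, BDF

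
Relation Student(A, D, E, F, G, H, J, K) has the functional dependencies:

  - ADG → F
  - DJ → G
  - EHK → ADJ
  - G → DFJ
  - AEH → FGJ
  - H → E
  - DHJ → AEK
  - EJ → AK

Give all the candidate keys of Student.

{A, H}; {G, H}; {H, J}; {H, K}

{A, H}⁺: H→E adds E; AEH→FGJ adds F, G, J; EJ→AK adds K; EHK→ADJ adds D → {A, D, E, F, G, H, J, K}. Minimal: {H}⁺ = {E, H}; {A}⁺ = {A} — none reach the full schema.
{G, H}⁺: G→DFJ adds D, F, J; H→E adds E; DHJ→AEK adds A, K → {A, D, E, F, G, H, J, K}. Minimal: {H}⁺ = {E, H}; {G}⁺ = {D, F, G, J} — none reach the full schema.
{H, J}⁺: H→E adds E; EJ→AK adds A, K; EHK→ADJ adds D; AEH→FGJ adds F, G → {A, D, E, F, G, H, J, K}. Minimal: {J}⁺ = {J}; {H}⁺ = {E, H} — none reach the full schema.
{H, K}⁺: H→E adds E; EHK→ADJ adds A, D, J; AEH→FGJ adds F, G → {A, D, E, F, G, H, J, K}. Minimal: {K}⁺ = {K}; {H}⁺ = {E, H} — none reach the full schema.
Any other superkey contains one of these as a subset, so there are no further candidate keys.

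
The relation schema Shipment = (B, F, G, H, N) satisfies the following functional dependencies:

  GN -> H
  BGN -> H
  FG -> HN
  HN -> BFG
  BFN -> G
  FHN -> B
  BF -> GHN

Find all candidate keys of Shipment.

{B, F}⁺: BF→GHN adds G, H, N → {B, F, G, H, N}. Minimal: {F}⁺ = {F}; {B}⁺ = {B} — none reach the full schema.
{F, G}⁺: FG→HN adds H, N; HN→BFG adds B → {B, F, G, H, N}. Minimal: {G}⁺ = {G}; {F}⁺ = {F} — none reach the full schema.
{G, N}⁺: GN→H adds H; HN→BFG adds B, F → {B, F, G, H, N}. Minimal: {N}⁺ = {N}; {G}⁺ = {G} — none reach the full schema.
{H, N}⁺: HN→BFG adds B, F, G → {B, F, G, H, N}. Minimal: {N}⁺ = {N}; {H}⁺ = {H} — none reach the full schema.
Any other superkey contains one of these as a subset, so there are no further candidate keys.

BF, FG, GN, HN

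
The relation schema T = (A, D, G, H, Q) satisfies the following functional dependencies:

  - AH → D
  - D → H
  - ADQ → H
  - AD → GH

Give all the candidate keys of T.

Attributes A, Q never appear on any right-hand side, so every candidate key must contain {A, Q}.
{A, Q}⁺ = {A, Q}, which is not all of the schema, so we must add further attributes.
{A, D, Q}⁺: D→H adds H; AD→GH adds G → {A, D, G, H, Q}. Minimal: {D, Q}⁺ = {D, H, Q}; {A, Q}⁺ = {A, Q}; {A, D}⁺ = {A, D, G, H} — none reach the full schema.
{A, H, Q}⁺: AH→D adds D; AD→GH adds G → {A, D, G, H, Q}. Minimal: {H, Q}⁺ = {H, Q}; {A, Q}⁺ = {A, Q}; {A, H}⁺ = {A, D, G, H} — none reach the full schema.
Any other superkey contains one of these as a subset, so there are no further candidate keys.

ADQ; AHQ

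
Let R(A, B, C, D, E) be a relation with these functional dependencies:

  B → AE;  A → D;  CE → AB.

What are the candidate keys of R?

BC, CE

Attribute C never appears on the right-hand side of any dependency, so C must belong to every candidate key.
{C}⁺ = {C}, which is not all of the schema, so we must add further attributes.
{B, C}⁺: B→AE adds A, E; A→D adds D → {A, B, C, D, E}.
{C, E}⁺: CE→AB adds A, B; A→D adds D → {A, B, C, D, E}.
Any other superkey contains one of these as a subset, so there are no further candidate keys.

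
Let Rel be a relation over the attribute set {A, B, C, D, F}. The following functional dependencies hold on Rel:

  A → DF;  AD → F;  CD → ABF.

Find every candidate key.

{A, C}, {C, D}

Attribute C never appears on the right-hand side of any dependency, so C must belong to every candidate key.
{C}⁺ = {C}, which is not all of the schema, so we must add further attributes.
{A, C}⁺: A→DF adds D, F; CD→ABF adds B → {A, B, C, D, F}. Minimal: {C}⁺ = {C}; {A}⁺ = {A, D, F} — none reach the full schema.
{C, D}⁺: CD→ABF adds A, B, F → {A, B, C, D, F}. Minimal: {D}⁺ = {D}; {C}⁺ = {C} — none reach the full schema.
Any other superkey contains one of these as a subset, so there are no further candidate keys.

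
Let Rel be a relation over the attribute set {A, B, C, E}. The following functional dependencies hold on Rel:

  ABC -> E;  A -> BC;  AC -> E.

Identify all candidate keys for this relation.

Attribute A never appears on the right-hand side of any dependency, so A must belong to every candidate key.
{A}⁺ = {A, B, C, E}, which is all of the schema, so {A} is the only candidate key.

(A)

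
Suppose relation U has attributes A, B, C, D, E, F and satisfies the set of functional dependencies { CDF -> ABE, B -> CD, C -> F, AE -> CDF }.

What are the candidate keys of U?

{B}⁺: B→CD adds C, D; C→F adds F; CDF→ABE adds A, E → {A, B, C, D, E, F}.
{A, E}⁺: AE→CDF adds C, D, F; CDF→ABE adds B → {A, B, C, D, E, F}. Minimal: {E}⁺ = {E}; {A}⁺ = {A} — none reach the full schema.
{C, D}⁺: C→F adds F; CDF→ABE adds A, B, E → {A, B, C, D, E, F}. Minimal: {D}⁺ = {D}; {C}⁺ = {C, F} — none reach the full schema.

{B}, {A, E}, {C, D}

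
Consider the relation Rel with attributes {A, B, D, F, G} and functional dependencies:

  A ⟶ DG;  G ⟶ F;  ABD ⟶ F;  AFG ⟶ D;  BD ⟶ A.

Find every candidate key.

(A, B), (B, D)

Attribute B never appears on the right-hand side of any dependency, so B must belong to every candidate key.
{B}⁺ = {B}, which is not all of the schema, so we must add further attributes.
{A, B}⁺: A→DG adds D, G; G→F adds F → {A, B, D, F, G}. Minimal: {B}⁺ = {B}; {A}⁺ = {A, D, F, G} — none reach the full schema.
{B, D}⁺: BD→A adds A; A→DG adds G; G→F adds F → {A, B, D, F, G}. Minimal: {D}⁺ = {D}; {B}⁺ = {B} — none reach the full schema.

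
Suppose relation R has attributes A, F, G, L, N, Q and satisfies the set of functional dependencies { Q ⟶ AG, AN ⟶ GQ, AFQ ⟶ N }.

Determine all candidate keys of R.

{F, L, Q}, {A, F, L, N}

Attributes F, L never appear on any right-hand side, so every candidate key must contain {F, L}.
{F, L}⁺ = {F, L}, which is not all of the schema, so we must add further attributes.
{F, L, Q}⁺: Q→AG adds A, G; AFQ→N adds N → {A, F, G, L, N, Q}. Minimal: {L, Q}⁺ = {A, G, L, Q}; {F, Q}⁺ = {A, F, G, N, Q}; {F, L}⁺ = {F, L} — none reach the full schema.
{A, F, L, N}⁺: AN→GQ adds G, Q → {A, F, G, L, N, Q}. Minimal: {F, L, N}⁺ = {F, L, N}; {A, L, N}⁺ = {A, G, L, N, Q}; {A, F, N}⁺ = {A, F, G, N, Q}; … — none reach the full schema.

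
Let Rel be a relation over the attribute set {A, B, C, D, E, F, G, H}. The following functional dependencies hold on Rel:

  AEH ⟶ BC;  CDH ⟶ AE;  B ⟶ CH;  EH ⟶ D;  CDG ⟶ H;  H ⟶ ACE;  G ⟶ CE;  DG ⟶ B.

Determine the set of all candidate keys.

{B, F, G}, {D, F, G}, {F, G, H}

Attributes F, G never appear on any right-hand side, so every candidate key must contain {F, G}.
{F, G}⁺ = {C, E, F, G}, which is not all of the schema, so we must add further attributes.
{B, F, G}⁺: B→CH adds C, H; H→ACE adds A, E; EH→D adds D → {A, B, C, D, E, F, G, H}. Minimal: {F, G}⁺ = {C, E, F, G}; {B, G}⁺ = {A, B, C, D, E, G, H}; {B, F}⁺ = {A, B, C, D, E, F, H} — none reach the full schema.
{D, F, G}⁺: G→CE adds C, E; DG→B adds B; B→CH adds H; H→ACE adds A → {A, B, C, D, E, F, G, H}. Minimal: {F, G}⁺ = {C, E, F, G}; {D, G}⁺ = {A, B, C, D, E, G, H}; {D, F}⁺ = {D, F} — none reach the full schema.
{F, G, H}⁺: H→ACE adds A, C, E; AEH→BC adds B; EH→D adds D → {A, B, C, D, E, F, G, H}. Minimal: {G, H}⁺ = {A, B, C, D, E, G, H}; {F, H}⁺ = {A, B, C, D, E, F, H}; {F, G}⁺ = {C, E, F, G} — none reach the full schema.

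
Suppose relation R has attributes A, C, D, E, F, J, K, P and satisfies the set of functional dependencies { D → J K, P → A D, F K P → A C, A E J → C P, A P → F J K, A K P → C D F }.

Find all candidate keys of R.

{E, P}, {A, D, E}, {A, E, J}

Attribute E never appears on the right-hand side of any dependency, so E must belong to every candidate key.
{E}⁺ = {E}, which is not all of the schema, so we must add further attributes.
{E, P}⁺: P→AD adds A, D; AP→FJK adds F, J, K; AKP→CDF adds C → {A, C, D, E, F, J, K, P}. Minimal: {P}⁺ = {A, C, D, F, J, K, P}; {E}⁺ = {E} — none reach the full schema.
{A, D, E}⁺: D→JK adds J, K; AEJ→CP adds C, P; AP→FJK adds F → {A, C, D, E, F, J, K, P}. Minimal: {D, E}⁺ = {D, E, J, K}; {A, E}⁺ = {A, E}; {A, D}⁺ = {A, D, J, K} — none reach the full schema.
{A, E, J}⁺: AEJ→CP adds C, P; AP→FJK adds F, K; AKP→CDF adds D → {A, C, D, E, F, J, K, P}. Minimal: {E, J}⁺ = {E, J}; {A, J}⁺ = {A, J}; {A, E}⁺ = {A, E} — none reach the full schema.
Any other superkey contains one of these as a subset, so there are no further candidate keys.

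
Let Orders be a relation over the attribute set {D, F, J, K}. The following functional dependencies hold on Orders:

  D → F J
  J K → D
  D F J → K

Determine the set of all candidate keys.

{D}⁺: D→FJ adds F, J; DFJ→K adds K → {D, F, J, K}.
{J, K}⁺: JK→D adds D; D→FJ adds F → {D, F, J, K}. Minimal: {K}⁺ = {K}; {J}⁺ = {J} — none reach the full schema.
Any other superkey contains one of these as a subset, so there are no further candidate keys.

(D), (J, K)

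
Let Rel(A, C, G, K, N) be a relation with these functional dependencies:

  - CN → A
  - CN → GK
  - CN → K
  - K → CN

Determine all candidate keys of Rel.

{K}⁺: K→CN adds C, N; CN→A adds A; CN→GK adds G → {A, C, G, K, N}.
{C, N}⁺: CN→A adds A; CN→GK adds G, K → {A, C, G, K, N}. Minimal: {N}⁺ = {N}; {C}⁺ = {C} — none reach the full schema.

{K}, {C, N}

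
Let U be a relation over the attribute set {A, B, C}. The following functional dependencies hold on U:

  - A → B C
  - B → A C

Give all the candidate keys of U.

(A), (B)

{A}⁺: A→BC adds B, C → {A, B, C}.
{B}⁺: B→AC adds A, C → {A, B, C}.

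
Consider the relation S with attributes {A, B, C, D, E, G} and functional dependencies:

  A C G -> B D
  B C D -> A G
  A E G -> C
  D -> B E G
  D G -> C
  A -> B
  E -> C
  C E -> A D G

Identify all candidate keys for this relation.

{D}⁺: D→BEG adds B, E, G; DG→C adds C; CE→ADG adds A → {A, B, C, D, E, G}.
{E}⁺: E→C adds C; CE→ADG adds A, D, G; ACG→BD adds B → {A, B, C, D, E, G}.
{A, C, G}⁺: ACG→BD adds B, D; D→BEG adds E → {A, B, C, D, E, G}. Minimal: {C, G}⁺ = {C, G}; {A, G}⁺ = {A, B, G}; {A, C}⁺ = {A, B, C} — none reach the full schema.

(D); (E); (A, C, G)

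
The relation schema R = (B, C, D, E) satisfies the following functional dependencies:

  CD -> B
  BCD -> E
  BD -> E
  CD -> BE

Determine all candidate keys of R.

{C, D}

{C, D}⁺: CD→B adds B; BCD→E adds E → {B, C, D, E}. Minimal: {D}⁺ = {D}; {C}⁺ = {C} — none reach the full schema.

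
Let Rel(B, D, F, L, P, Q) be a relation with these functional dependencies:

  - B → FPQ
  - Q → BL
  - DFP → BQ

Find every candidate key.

(B, D), (D, Q), (D, F, P)

Attribute D never appears on the right-hand side of any dependency, so D must belong to every candidate key.
{D}⁺ = {D}, which is not all of the schema, so we must add further attributes.
{B, D}⁺: B→FPQ adds F, P, Q; Q→BL adds L → {B, D, F, L, P, Q}. Minimal: {D}⁺ = {D}; {B}⁺ = {B, F, L, P, Q} — none reach the full schema.
{D, Q}⁺: Q→BL adds B, L; B→FPQ adds F, P → {B, D, F, L, P, Q}. Minimal: {Q}⁺ = {B, F, L, P, Q}; {D}⁺ = {D} — none reach the full schema.
{D, F, P}⁺: DFP→BQ adds B, Q; Q→BL adds L → {B, D, F, L, P, Q}. Minimal: {F, P}⁺ = {F, P}; {D, P}⁺ = {D, P}; {D, F}⁺ = {D, F} — none reach the full schema.
Any other superkey contains one of these as a subset, so there are no further candidate keys.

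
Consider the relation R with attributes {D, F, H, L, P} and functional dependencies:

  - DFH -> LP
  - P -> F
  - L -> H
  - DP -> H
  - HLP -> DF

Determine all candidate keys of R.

(D, P), (L, P), (D, F, H), (D, F, L)

{D, P}⁺: P→F adds F; DP→H adds H; DFH→LP adds L → {D, F, H, L, P}. Minimal: {P}⁺ = {F, P}; {D}⁺ = {D} — none reach the full schema.
{L, P}⁺: P→F adds F; L→H adds H; HLP→DF adds D → {D, F, H, L, P}. Minimal: {P}⁺ = {F, P}; {L}⁺ = {H, L} — none reach the full schema.
{D, F, H}⁺: DFH→LP adds L, P → {D, F, H, L, P}. Minimal: {F, H}⁺ = {F, H}; {D, H}⁺ = {D, H}; {D, F}⁺ = {D, F} — none reach the full schema.
{D, F, L}⁺: L→H adds H; DFH→LP adds P → {D, F, H, L, P}. Minimal: {F, L}⁺ = {F, H, L}; {D, L}⁺ = {D, H, L}; {D, F}⁺ = {D, F} — none reach the full schema.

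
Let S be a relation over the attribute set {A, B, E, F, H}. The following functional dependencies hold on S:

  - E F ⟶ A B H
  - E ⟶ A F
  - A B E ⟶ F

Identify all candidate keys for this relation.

{E}

Attribute E never appears on the right-hand side of any dependency, so E must belong to every candidate key.
{E}⁺ = {A, B, E, F, H}, which is all of the schema, so {E} is the only candidate key.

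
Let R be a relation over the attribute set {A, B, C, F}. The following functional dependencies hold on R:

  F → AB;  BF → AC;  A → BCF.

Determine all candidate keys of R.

{A}⁺: A→BCF adds B, C, F → {A, B, C, F}.
{F}⁺: F→AB adds A, B; BF→AC adds C → {A, B, C, F}.

{A}, {F}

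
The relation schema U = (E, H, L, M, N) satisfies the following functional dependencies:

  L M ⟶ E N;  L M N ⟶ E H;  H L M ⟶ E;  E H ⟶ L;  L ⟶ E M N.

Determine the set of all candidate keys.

{L}⁺: L→EMN adds E, M, N; LMN→EH adds H → {E, H, L, M, N}.
{E, H}⁺: EH→L adds L; L→EMN adds M, N → {E, H, L, M, N}.
Any other superkey contains one of these as a subset, so there are no further candidate keys.

{L}, {E, H}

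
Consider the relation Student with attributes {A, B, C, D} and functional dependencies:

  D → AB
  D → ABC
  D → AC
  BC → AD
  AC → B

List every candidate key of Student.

{D}, {A, C}, {B, C}

{D}⁺: D→AB adds A, B; D→ABC adds C → {A, B, C, D}.
{A, C}⁺: AC→B adds B; BC→AD adds D → {A, B, C, D}.
{B, C}⁺: BC→AD adds A, D → {A, B, C, D}.
Any other superkey contains one of these as a subset, so there are no further candidate keys.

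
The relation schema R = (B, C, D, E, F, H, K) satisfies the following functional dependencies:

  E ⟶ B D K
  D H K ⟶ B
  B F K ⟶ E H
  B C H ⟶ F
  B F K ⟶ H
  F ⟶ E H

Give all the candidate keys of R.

Attribute C never appears on the right-hand side of any dependency, so C must belong to every candidate key.
{C}⁺ = {C}, which is not all of the schema, so we must add further attributes.
{C, F}⁺: F→EH adds E, H; E→BDK adds B, D, K → {B, C, D, E, F, H, K}.
{B, C, H}⁺: BCH→F adds F; F→EH adds E; E→BDK adds D, K → {B, C, D, E, F, H, K}.
{C, E, H}⁺: E→BDK adds B, D, K; BCH→F adds F → {B, C, D, E, F, H, K}.
{C, D, H, K}⁺: DHK→B adds B; BCH→F adds F; F→EH adds E → {B, C, D, E, F, H, K}.
Any other superkey contains one of these as a subset, so there are no further candidate keys.

(C, F), (B, C, H), (C, E, H), (C, D, H, K)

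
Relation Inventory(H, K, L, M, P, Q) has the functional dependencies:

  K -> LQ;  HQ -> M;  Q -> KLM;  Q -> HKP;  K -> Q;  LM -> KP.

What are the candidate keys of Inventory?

{K}⁺: K→LQ adds L, Q; Q→KLM adds M; Q→HKP adds H, P → {H, K, L, M, P, Q}.
{Q}⁺: Q→KLM adds K, L, M; Q→HKP adds H, P → {H, K, L, M, P, Q}.
{L, M}⁺: LM→KP adds K, P; K→LQ adds Q; Q→HKP adds H → {H, K, L, M, P, Q}. Minimal: {M}⁺ = {M}; {L}⁺ = {L} — none reach the full schema.

K; Q; LM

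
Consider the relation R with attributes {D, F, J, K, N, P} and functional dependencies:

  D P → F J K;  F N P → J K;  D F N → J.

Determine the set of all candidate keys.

{D, N, P}

Attributes D, N, P never appear on any right-hand side, so every candidate key must contain {D, N, P}.
{D, N, P}⁺ = {D, F, J, K, N, P}, which is all of the schema, so {D, N, P} is the only candidate key.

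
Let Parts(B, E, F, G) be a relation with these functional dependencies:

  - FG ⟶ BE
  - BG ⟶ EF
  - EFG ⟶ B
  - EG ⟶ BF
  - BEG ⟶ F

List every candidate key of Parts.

BG, EG, FG

Attribute G never appears on the right-hand side of any dependency, so G must belong to every candidate key.
{G}⁺ = {G}, which is not all of the schema, so we must add further attributes.
{B, G}⁺: BG→EF adds E, F → {B, E, F, G}. Minimal: {G}⁺ = {G}; {B}⁺ = {B} — none reach the full schema.
{E, G}⁺: EG→BF adds B, F → {B, E, F, G}. Minimal: {G}⁺ = {G}; {E}⁺ = {E} — none reach the full schema.
{F, G}⁺: FG→BE adds B, E → {B, E, F, G}. Minimal: {G}⁺ = {G}; {F}⁺ = {F} — none reach the full schema.
Any other superkey contains one of these as a subset, so there are no further candidate keys.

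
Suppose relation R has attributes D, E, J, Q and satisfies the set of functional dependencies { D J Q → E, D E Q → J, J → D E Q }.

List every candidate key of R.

{J}⁺: J→DEQ adds D, E, Q → {D, E, J, Q}.
{D, E, Q}⁺: DEQ→J adds J → {D, E, J, Q}. Minimal: {E, Q}⁺ = {E, Q}; {D, Q}⁺ = {D, Q}; {D, E}⁺ = {D, E} — none reach the full schema.

(J), (D, E, Q)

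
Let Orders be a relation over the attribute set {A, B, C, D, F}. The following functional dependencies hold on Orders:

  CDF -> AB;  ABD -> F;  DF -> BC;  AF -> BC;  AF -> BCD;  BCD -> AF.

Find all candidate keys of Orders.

{A, F}⁺: AF→BC adds B, C; AF→BCD adds D → {A, B, C, D, F}. Minimal: {F}⁺ = {F}; {A}⁺ = {A} — none reach the full schema.
{D, F}⁺: DF→BC adds B, C; BCD→AF adds A → {A, B, C, D, F}. Minimal: {F}⁺ = {F}; {D}⁺ = {D} — none reach the full schema.
{A, B, D}⁺: ABD→F adds F; DF→BC adds C → {A, B, C, D, F}. Minimal: {B, D}⁺ = {B, D}; {A, D}⁺ = {A, D}; {A, B}⁺ = {A, B} — none reach the full schema.
{B, C, D}⁺: BCD→AF adds A, F → {A, B, C, D, F}. Minimal: {C, D}⁺ = {C, D}; {B, D}⁺ = {B, D}; {B, C}⁺ = {B, C} — none reach the full schema.

AF, DF, ABD, BCD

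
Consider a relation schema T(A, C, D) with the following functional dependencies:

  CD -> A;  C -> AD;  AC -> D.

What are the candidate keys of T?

Attribute C never appears on the right-hand side of any dependency, so C must belong to every candidate key.
{C}⁺ = {A, C, D}, which is all of the schema, so {C} is the only candidate key.

{C}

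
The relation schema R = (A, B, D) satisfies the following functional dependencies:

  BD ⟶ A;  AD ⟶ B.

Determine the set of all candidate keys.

Attribute D never appears on the right-hand side of any dependency, so D must belong to every candidate key.
{D}⁺ = {D}, which is not all of the schema, so we must add further attributes.
{A, D}⁺: AD→B adds B → {A, B, D}. Minimal: {D}⁺ = {D}; {A}⁺ = {A} — none reach the full schema.
{B, D}⁺: BD→A adds A → {A, B, D}. Minimal: {D}⁺ = {D}; {B}⁺ = {B} — none reach the full schema.
Any other superkey contains one of these as a subset, so there are no further candidate keys.

(A, D); (B, D)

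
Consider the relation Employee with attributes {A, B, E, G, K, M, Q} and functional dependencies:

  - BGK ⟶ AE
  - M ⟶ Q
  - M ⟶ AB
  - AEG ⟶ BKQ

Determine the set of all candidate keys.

{E, G, M}⁺: M→Q adds Q; M→AB adds A, B; AEG→BKQ adds K → {A, B, E, G, K, M, Q}. Minimal: {G, M}⁺ = {A, B, G, M, Q}; {E, M}⁺ = {A, B, E, M, Q}; {E, G}⁺ = {E, G} — none reach the full schema.
{G, K, M}⁺: M→Q adds Q; M→AB adds A, B; BGK→AE adds E → {A, B, E, G, K, M, Q}. Minimal: {K, M}⁺ = {A, B, K, M, Q}; {G, M}⁺ = {A, B, G, M, Q}; {G, K}⁺ = {G, K} — none reach the full schema.

EGM, GKM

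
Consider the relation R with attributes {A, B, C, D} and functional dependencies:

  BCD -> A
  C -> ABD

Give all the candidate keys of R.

{C}

Attribute C never appears on the right-hand side of any dependency, so C must belong to every candidate key.
{C}⁺ = {A, B, C, D}, which is all of the schema, so {C} is the only candidate key.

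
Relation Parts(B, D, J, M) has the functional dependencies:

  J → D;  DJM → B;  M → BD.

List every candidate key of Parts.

Attributes J, M never appear on any right-hand side, so every candidate key must contain {J, M}.
{J, M}⁺ = {B, D, J, M}, which is all of the schema, so {J, M} is the only candidate key.

(J, M)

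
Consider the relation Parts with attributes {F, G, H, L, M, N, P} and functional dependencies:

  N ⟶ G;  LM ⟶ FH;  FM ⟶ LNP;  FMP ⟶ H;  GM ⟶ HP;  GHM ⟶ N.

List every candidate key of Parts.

Attribute M never appears on the right-hand side of any dependency, so M must belong to every candidate key.
{M}⁺ = {M}, which is not all of the schema, so we must add further attributes.
{F, M}⁺: FM→LNP adds L, N, P; FMP→H adds H; N→G adds G → {F, G, H, L, M, N, P}. Minimal: {M}⁺ = {M}; {F}⁺ = {F} — none reach the full schema.
{L, M}⁺: LM→FH adds F, H; FM→LNP adds N, P; N→G adds G → {F, G, H, L, M, N, P}. Minimal: {M}⁺ = {M}; {L}⁺ = {L} — none reach the full schema.
Any other superkey contains one of these as a subset, so there are no further candidate keys.

{F, M}, {L, M}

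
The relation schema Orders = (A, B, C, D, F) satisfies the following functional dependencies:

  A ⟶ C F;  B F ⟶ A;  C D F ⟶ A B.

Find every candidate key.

Attribute D never appears on the right-hand side of any dependency, so D must belong to every candidate key.
{D}⁺ = {D}, which is not all of the schema, so we must add further attributes.
{A, D}⁺: A→CF adds C, F; CDF→AB adds B → {A, B, C, D, F}. Minimal: {D}⁺ = {D}; {A}⁺ = {A, C, F} — none reach the full schema.
{B, D, F}⁺: BF→A adds A; A→CF adds C → {A, B, C, D, F}. Minimal: {D, F}⁺ = {D, F}; {B, F}⁺ = {A, B, C, F}; {B, D}⁺ = {B, D} — none reach the full schema.
{C, D, F}⁺: CDF→AB adds A, B → {A, B, C, D, F}. Minimal: {D, F}⁺ = {D, F}; {C, F}⁺ = {C, F}; {C, D}⁺ = {C, D} — none reach the full schema.

{A, D}; {B, D, F}; {C, D, F}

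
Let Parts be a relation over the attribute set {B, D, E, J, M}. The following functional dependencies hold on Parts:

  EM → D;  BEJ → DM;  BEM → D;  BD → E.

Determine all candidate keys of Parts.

(B, D, J), (B, E, J)

Attributes B, J never appear on any right-hand side, so every candidate key must contain {B, J}.
{B, J}⁺ = {B, J}, which is not all of the schema, so we must add further attributes.
{B, D, J}⁺: BD→E adds E; BEJ→DM adds M → {B, D, E, J, M}. Minimal: {D, J}⁺ = {D, J}; {B, J}⁺ = {B, J}; {B, D}⁺ = {B, D, E} — none reach the full schema.
{B, E, J}⁺: BEJ→DM adds D, M → {B, D, E, J, M}. Minimal: {E, J}⁺ = {E, J}; {B, J}⁺ = {B, J}; {B, E}⁺ = {B, E} — none reach the full schema.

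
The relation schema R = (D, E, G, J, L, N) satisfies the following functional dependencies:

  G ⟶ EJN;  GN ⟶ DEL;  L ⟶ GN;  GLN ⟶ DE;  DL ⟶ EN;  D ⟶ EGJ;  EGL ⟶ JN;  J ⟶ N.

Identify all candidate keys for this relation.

{D}⁺: D→EGJ adds E, G, J; J→N adds N; GN→DEL adds L → {D, E, G, J, L, N}.
{G}⁺: G→EJN adds E, J, N; GN→DEL adds D, L → {D, E, G, J, L, N}.
{L}⁺: L→GN adds G, N; GLN→DE adds D, E; D→EGJ adds J → {D, E, G, J, L, N}.
Any other superkey contains one of these as a subset, so there are no further candidate keys.

(D), (G), (L)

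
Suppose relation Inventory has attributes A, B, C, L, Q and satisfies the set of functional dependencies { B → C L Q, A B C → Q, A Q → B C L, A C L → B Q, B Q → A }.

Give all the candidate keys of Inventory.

B, AQ, ACL

{B}⁺: B→CLQ adds C, L, Q; BQ→A adds A → {A, B, C, L, Q}.
{A, Q}⁺: AQ→BCL adds B, C, L → {A, B, C, L, Q}.
{A, C, L}⁺: ACL→BQ adds B, Q → {A, B, C, L, Q}.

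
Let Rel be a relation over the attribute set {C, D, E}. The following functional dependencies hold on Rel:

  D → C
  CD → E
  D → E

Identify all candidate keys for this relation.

(D)

Attribute D never appears on the right-hand side of any dependency, so D must belong to every candidate key.
{D}⁺ = {C, D, E}, which is all of the schema, so {D} is the only candidate key.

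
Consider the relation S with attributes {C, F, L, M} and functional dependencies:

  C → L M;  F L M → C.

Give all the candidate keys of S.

{C, F}; {F, L, M}

{C, F}⁺: C→LM adds L, M → {C, F, L, M}.
{F, L, M}⁺: FLM→C adds C → {C, F, L, M}.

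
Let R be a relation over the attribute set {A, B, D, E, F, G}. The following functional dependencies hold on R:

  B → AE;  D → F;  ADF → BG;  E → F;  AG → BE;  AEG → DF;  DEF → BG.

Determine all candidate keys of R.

{A, D}; {A, G}; {B, D}; {B, G}; {D, E}

{A, D}⁺: D→F adds F; ADF→BG adds B, G; AG→BE adds E → {A, B, D, E, F, G}. Minimal: {D}⁺ = {D, F}; {A}⁺ = {A} — none reach the full schema.
{A, G}⁺: AG→BE adds B, E; AEG→DF adds D, F → {A, B, D, E, F, G}. Minimal: {G}⁺ = {G}; {A}⁺ = {A} — none reach the full schema.
{B, D}⁺: B→AE adds A, E; D→F adds F; ADF→BG adds G → {A, B, D, E, F, G}. Minimal: {D}⁺ = {D, F}; {B}⁺ = {A, B, E, F} — none reach the full schema.
{B, G}⁺: B→AE adds A, E; E→F adds F; AEG→DF adds D → {A, B, D, E, F, G}. Minimal: {G}⁺ = {G}; {B}⁺ = {A, B, E, F} — none reach the full schema.
{D, E}⁺: D→F adds F; DEF→BG adds B, G; B→AE adds A → {A, B, D, E, F, G}. Minimal: {E}⁺ = {E, F}; {D}⁺ = {D, F} — none reach the full schema.
Any other superkey contains one of these as a subset, so there are no further candidate keys.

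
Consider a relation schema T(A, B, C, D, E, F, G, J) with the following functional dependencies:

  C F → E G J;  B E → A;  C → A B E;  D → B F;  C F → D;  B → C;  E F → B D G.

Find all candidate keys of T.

{D}⁺: D→BF adds B, F; B→C adds C; CF→EGJ adds E, G, J; BE→A adds A → {A, B, C, D, E, F, G, J}.
{B, F}⁺: B→C adds C; CF→EGJ adds E, G, J; BE→A adds A; CF→D adds D → {A, B, C, D, E, F, G, J}. Minimal: {F}⁺ = {F}; {B}⁺ = {A, B, C, E} — none reach the full schema.
{C, F}⁺: CF→EGJ adds E, G, J; C→ABE adds A, B; CF→D adds D → {A, B, C, D, E, F, G, J}. Minimal: {F}⁺ = {F}; {C}⁺ = {A, B, C, E} — none reach the full schema.
{E, F}⁺: EF→BDG adds B, D, G; BE→A adds A; B→C adds C; CF→EGJ adds J → {A, B, C, D, E, F, G, J}. Minimal: {F}⁺ = {F}; {E}⁺ = {E} — none reach the full schema.
Any other superkey contains one of these as a subset, so there are no further candidate keys.

D, BF, CF, EF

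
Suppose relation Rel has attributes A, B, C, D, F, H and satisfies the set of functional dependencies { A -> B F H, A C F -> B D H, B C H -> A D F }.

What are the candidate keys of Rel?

{A, C}, {B, C, H}

Attribute C never appears on the right-hand side of any dependency, so C must belong to every candidate key.
{C}⁺ = {C}, which is not all of the schema, so we must add further attributes.
{A, C}⁺: A→BFH adds B, F, H; ACF→BDH adds D → {A, B, C, D, F, H}. Minimal: {C}⁺ = {C}; {A}⁺ = {A, B, F, H} — none reach the full schema.
{B, C, H}⁺: BCH→ADF adds A, D, F → {A, B, C, D, F, H}. Minimal: {C, H}⁺ = {C, H}; {B, H}⁺ = {B, H}; {B, C}⁺ = {B, C} — none reach the full schema.
Any other superkey contains one of these as a subset, so there are no further candidate keys.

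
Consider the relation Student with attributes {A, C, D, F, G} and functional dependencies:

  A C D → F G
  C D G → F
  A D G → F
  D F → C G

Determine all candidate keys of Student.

{A, C, D}⁺: ACD→FG adds F, G → {A, C, D, F, G}.
{A, D, F}⁺: DF→CG adds C, G → {A, C, D, F, G}.
{A, D, G}⁺: ADG→F adds F; DF→CG adds C → {A, C, D, F, G}.

{A, C, D}, {A, D, F}, {A, D, G}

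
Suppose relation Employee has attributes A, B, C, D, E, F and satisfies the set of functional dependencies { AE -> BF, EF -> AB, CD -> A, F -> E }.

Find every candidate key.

{C, D, E}⁺: CD→A adds A; AE→BF adds B, F → {A, B, C, D, E, F}. Minimal: {D, E}⁺ = {D, E}; {C, E}⁺ = {C, E}; {C, D}⁺ = {A, C, D} — none reach the full schema.
{C, D, F}⁺: CD→A adds A; F→E adds E; AE→BF adds B → {A, B, C, D, E, F}. Minimal: {D, F}⁺ = {A, B, D, E, F}; {C, F}⁺ = {A, B, C, E, F}; {C, D}⁺ = {A, C, D} — none reach the full schema.

(C, D, E), (C, D, F)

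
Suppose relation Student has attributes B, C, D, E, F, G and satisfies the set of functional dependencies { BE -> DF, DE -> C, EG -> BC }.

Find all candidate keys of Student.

EG

{E, G}⁺: EG→BC adds B, C; BE→DF adds D, F → {B, C, D, E, F, G}. Minimal: {G}⁺ = {G}; {E}⁺ = {E} — none reach the full schema.
No other minimal superkey exists.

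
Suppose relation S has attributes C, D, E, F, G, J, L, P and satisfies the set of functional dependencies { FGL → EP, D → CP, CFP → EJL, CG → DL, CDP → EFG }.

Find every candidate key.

D, CG

{D}⁺: D→CP adds C, P; CDP→EFG adds E, F, G; CFP→EJL adds J, L → {C, D, E, F, G, J, L, P}.
{C, G}⁺: CG→DL adds D, L; D→CP adds P; CDP→EFG adds E, F; CFP→EJL adds J → {C, D, E, F, G, J, L, P}. Minimal: {G}⁺ = {G}; {C}⁺ = {C} — none reach the full schema.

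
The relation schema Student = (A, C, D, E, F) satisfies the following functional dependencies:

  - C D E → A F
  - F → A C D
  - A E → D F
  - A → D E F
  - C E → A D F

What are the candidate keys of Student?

{A}⁺: A→DEF adds D, E, F; F→ACD adds C → {A, C, D, E, F}.
{F}⁺: F→ACD adds A, C, D; A→DEF adds E → {A, C, D, E, F}.
{C, E}⁺: CE→ADF adds A, D, F → {A, C, D, E, F}.
Any other superkey contains one of these as a subset, so there are no further candidate keys.

{A}, {F}, {C, E}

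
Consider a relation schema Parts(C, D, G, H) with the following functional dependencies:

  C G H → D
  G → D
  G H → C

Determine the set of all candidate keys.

{G, H}

Attributes G, H never appear on any right-hand side, so every candidate key must contain {G, H}.
{G, H}⁺ = {C, D, G, H}, which is all of the schema, so {G, H} is the only candidate key.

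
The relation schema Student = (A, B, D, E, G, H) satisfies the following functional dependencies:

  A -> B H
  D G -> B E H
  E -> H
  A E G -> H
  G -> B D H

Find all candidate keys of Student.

Attributes A, G never appear on any right-hand side, so every candidate key must contain {A, G}.
{A, G}⁺ = {A, B, D, E, G, H}, which is all of the schema, so {A, G} is the only candidate key.

{A, G}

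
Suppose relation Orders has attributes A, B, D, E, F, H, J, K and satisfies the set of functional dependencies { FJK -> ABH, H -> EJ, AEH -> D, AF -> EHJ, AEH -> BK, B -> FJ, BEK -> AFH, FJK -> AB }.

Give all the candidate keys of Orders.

AB, AF, AH, BK, FHK, FJK

{A, B}⁺: B→FJ adds F, J; AF→EHJ adds E, H; AEH→BK adds K; AEH→D adds D → {A, B, D, E, F, H, J, K}. Minimal: {B}⁺ = {B, F, J}; {A}⁺ = {A} — none reach the full schema.
{A, F}⁺: AF→EHJ adds E, H, J; AEH→BK adds B, K; AEH→D adds D → {A, B, D, E, F, H, J, K}. Minimal: {F}⁺ = {F}; {A}⁺ = {A} — none reach the full schema.
{A, H}⁺: H→EJ adds E, J; AEH→D adds D; AEH→BK adds B, K; B→FJ adds F → {A, B, D, E, F, H, J, K}. Minimal: {H}⁺ = {E, H, J}; {A}⁺ = {A} — none reach the full schema.
{B, K}⁺: B→FJ adds F, J; FJK→AB adds A; FJK→ABH adds H; H→EJ adds E; AEH→D adds D → {A, B, D, E, F, H, J, K}. Minimal: {K}⁺ = {K}; {B}⁺ = {B, F, J} — none reach the full schema.
{F, H, K}⁺: H→EJ adds E, J; FJK→AB adds A, B; AEH→D adds D → {A, B, D, E, F, H, J, K}. Minimal: {H, K}⁺ = {E, H, J, K}; {F, K}⁺ = {F, K}; {F, H}⁺ = {E, F, H, J} — none reach the full schema.
{F, J, K}⁺: FJK→ABH adds A, B, H; H→EJ adds E; AEH→D adds D → {A, B, D, E, F, H, J, K}. Minimal: {J, K}⁺ = {J, K}; {F, K}⁺ = {F, K}; {F, J}⁺ = {F, J} — none reach the full schema.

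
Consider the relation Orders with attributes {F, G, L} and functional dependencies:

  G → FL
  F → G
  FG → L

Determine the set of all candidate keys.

{F}; {G}

{F}⁺: F→G adds G; FG→L adds L → {F, G, L}.
{G}⁺: G→FL adds F, L → {F, G, L}.
Any other superkey contains one of these as a subset, so there are no further candidate keys.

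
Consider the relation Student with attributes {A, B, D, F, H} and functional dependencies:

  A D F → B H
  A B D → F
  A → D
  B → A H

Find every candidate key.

(B); (A, F)

{B}⁺: B→AH adds A, H; A→D adds D; ABD→F adds F → {A, B, D, F, H}.
{A, F}⁺: A→D adds D; ADF→BH adds B, H → {A, B, D, F, H}. Minimal: {F}⁺ = {F}; {A}⁺ = {A, D} — none reach the full schema.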